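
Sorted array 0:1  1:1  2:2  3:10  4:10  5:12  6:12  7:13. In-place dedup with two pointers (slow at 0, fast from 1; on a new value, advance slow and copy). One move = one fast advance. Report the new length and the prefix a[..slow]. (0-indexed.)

(s=0,f=1) a[fast]=1=a[slow] dup → fast++
(s=0,f=2) a[fast]=2≠a[slow]=1 write a[1]=2 → slow++,fast++
(s=1,f=3) a[fast]=10≠a[slow]=2 write a[2]=10 → slow++,fast++
(s=2,f=4) a[fast]=10=a[slow] dup → fast++
(s=2,f=5) a[fast]=12≠a[slow]=10 write a[3]=12 → slow++,fast++
(s=3,f=6) a[fast]=12=a[slow] dup → fast++
(s=3,f=7) a[fast]=13≠a[slow]=12 write a[4]=13 → slow++,fast++

length 5; prefix = [1, 2, 10, 12, 13]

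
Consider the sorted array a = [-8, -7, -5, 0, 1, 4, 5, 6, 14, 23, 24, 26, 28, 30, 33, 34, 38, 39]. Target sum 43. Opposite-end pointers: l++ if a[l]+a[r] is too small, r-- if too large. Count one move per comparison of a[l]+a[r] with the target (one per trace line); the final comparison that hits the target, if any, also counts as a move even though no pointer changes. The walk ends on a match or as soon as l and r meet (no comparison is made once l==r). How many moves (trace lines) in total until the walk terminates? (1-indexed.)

6 moves

l=1 r=18: -8+39=31 <43, l++
l=2 r=18: -7+39=32 <43, l++
l=3 r=18: -5+39=34 <43, l++
l=4 r=18: 0+39=39 <43, l++
l=5 r=18: 1+39=40 <43, l++
l=6 r=18: 4+39=43, found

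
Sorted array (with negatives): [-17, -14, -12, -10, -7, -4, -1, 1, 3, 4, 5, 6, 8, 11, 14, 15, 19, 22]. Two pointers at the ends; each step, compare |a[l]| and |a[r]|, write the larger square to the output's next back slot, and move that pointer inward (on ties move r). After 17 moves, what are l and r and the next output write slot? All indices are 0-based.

l=6, r=6, next write slot=0

[0,17] |-17|<=|22| out[17]=484 → r--
[0,16] |-17|<=|19| out[16]=361 → r--
[0,15] |-17|>|15| out[15]=289 → l++
[1,15] |-14|<=|15| out[14]=225 → r--
[1,14] |-14|<=|14| out[13]=196 → r--
[1,13] |-14|>|11| out[12]=196 → l++
[2,13] |-12|>|11| out[11]=144 → l++
[3,13] |-10|<=|11| out[10]=121 → r--
[3,12] |-10|>|8| out[9]=100 → l++
[4,12] |-7|<=|8| out[8]=64 → r--
[4,11] |-7|>|6| out[7]=49 → l++
[5,11] |-4|<=|6| out[6]=36 → r--
[5,10] |-4|<=|5| out[5]=25 → r--
[5,9] |-4|<=|4| out[4]=16 → r--
[5,8] |-4|>|3| out[3]=16 → l++
[6,8] |-1|<=|3| out[2]=9 → r--
[6,7] |-1|<=|1| out[1]=1 → r--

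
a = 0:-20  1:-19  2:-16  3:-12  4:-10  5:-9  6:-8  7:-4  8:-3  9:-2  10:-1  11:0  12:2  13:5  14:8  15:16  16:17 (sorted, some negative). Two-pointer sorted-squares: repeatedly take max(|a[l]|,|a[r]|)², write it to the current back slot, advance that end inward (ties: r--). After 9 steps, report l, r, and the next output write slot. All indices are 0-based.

l=6, r=13, next write slot=7

l=0 r=16: |-20|>|17| out[16]=400, l++
l=1 r=16: |-19|>|17| out[15]=361, l++
l=2 r=16: |-16|<=|17| out[14]=289, r--
l=2 r=15: |-16|<=|16| out[13]=256, r--
l=2 r=14: |-16|>|8| out[12]=256, l++
l=3 r=14: |-12|>|8| out[11]=144, l++
l=4 r=14: |-10|>|8| out[10]=100, l++
l=5 r=14: |-9|>|8| out[9]=81, l++
l=6 r=14: |-8|<=|8| out[8]=64, r--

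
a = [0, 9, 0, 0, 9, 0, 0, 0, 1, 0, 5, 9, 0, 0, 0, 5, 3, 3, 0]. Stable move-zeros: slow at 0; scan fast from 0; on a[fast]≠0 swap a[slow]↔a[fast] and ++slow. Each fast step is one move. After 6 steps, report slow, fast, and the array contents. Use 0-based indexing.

slow=0 fast=0: a[fast]=0, fast++
slow=0 fast=1: a[fast]=9≠0 swap→a[0]=9, slow++,fast++
slow=1 fast=2: a[fast]=0, fast++
slow=1 fast=3: a[fast]=0, fast++
slow=1 fast=4: a[fast]=9≠0 swap→a[1]=9, slow++,fast++
slow=2 fast=5: a[fast]=0, fast++

slow=2, fast=6, a=[9, 9, 0, 0, 0, 0, 0, 0, 1, 0, 5, 9, 0, 0, 0, 5, 3, 3, 0]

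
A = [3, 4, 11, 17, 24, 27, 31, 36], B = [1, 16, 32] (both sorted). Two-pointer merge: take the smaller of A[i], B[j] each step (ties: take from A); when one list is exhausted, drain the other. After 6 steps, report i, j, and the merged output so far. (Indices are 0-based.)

i=4, j=2, merged so far=[1, 3, 4, 11, 16, 17]

[i=0,j=0] A[i]=3>B[j]=1 take 1 → j++
[i=0,j=1] A[i]=3<=B[j]=16 take 3 → i++
[i=1,j=1] A[i]=4<=B[j]=16 take 4 → i++
[i=2,j=1] A[i]=11<=B[j]=16 take 11 → i++
[i=3,j=1] A[i]=17>B[j]=16 take 16 → j++
[i=3,j=2] A[i]=17<=B[j]=32 take 17 → i++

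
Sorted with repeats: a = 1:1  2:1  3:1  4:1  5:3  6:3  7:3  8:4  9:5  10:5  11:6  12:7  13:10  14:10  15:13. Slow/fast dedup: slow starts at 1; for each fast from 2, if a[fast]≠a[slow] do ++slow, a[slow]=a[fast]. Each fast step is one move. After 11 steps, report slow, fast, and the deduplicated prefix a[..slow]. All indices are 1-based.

slow=6, fast=13, prefix=[1, 3, 4, 5, 6, 7]

(s=1,f=2) a[fast]=1=a[slow] dup → fast++
(s=1,f=3) a[fast]=1=a[slow] dup → fast++
(s=1,f=4) a[fast]=1=a[slow] dup → fast++
(s=1,f=5) a[fast]=3≠a[slow]=1 write a[2]=3 → slow++,fast++
(s=2,f=6) a[fast]=3=a[slow] dup → fast++
(s=2,f=7) a[fast]=3=a[slow] dup → fast++
(s=2,f=8) a[fast]=4≠a[slow]=3 write a[3]=4 → slow++,fast++
(s=3,f=9) a[fast]=5≠a[slow]=4 write a[4]=5 → slow++,fast++
(s=4,f=10) a[fast]=5=a[slow] dup → fast++
(s=4,f=11) a[fast]=6≠a[slow]=5 write a[5]=6 → slow++,fast++
(s=5,f=12) a[fast]=7≠a[slow]=6 write a[6]=7 → slow++,fast++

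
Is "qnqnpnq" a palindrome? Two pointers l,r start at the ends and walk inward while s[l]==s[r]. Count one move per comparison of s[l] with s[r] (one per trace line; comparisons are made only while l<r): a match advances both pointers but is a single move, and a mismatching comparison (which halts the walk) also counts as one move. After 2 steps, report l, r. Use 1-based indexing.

[1,7] 'q'=='q' → l++,r--
[2,6] 'n'=='n' → l++,r--

l=3, r=5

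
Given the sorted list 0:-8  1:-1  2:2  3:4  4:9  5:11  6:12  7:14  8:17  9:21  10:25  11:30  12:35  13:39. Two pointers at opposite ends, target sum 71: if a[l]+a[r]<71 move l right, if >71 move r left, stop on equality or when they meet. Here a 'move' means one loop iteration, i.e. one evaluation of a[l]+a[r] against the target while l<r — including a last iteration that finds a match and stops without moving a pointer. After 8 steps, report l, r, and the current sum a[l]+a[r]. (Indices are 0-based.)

[0,13] -8+39=31 <71 → l++
[1,13] -1+39=38 <71 → l++
[2,13] 2+39=41 <71 → l++
[3,13] 4+39=43 <71 → l++
[4,13] 9+39=48 <71 → l++
[5,13] 11+39=50 <71 → l++
[6,13] 12+39=51 <71 → l++
[7,13] 14+39=53 <71 → l++

l=8, r=13, sum=56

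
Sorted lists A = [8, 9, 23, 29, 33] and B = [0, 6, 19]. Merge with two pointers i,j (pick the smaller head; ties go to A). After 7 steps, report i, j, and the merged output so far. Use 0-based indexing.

[i=0,j=0] A[i]=8>B[j]=0 take 0 → j++
[i=0,j=1] A[i]=8>B[j]=6 take 6 → j++
[i=0,j=2] A[i]=8<=B[j]=19 take 8 → i++
[i=1,j=2] A[i]=9<=B[j]=19 take 9 → i++
[i=2,j=2] A[i]=23>B[j]=19 take 19 → j++
[i=2,j=3] B done, take A[i]=23 → i++
[i=3,j=3] B done, take A[i]=29 → i++

i=4, j=3, merged so far=[0, 6, 8, 9, 19, 23, 29]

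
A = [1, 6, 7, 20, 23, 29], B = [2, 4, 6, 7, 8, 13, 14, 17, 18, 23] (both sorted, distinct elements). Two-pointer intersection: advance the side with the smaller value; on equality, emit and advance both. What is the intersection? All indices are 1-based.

intersection = [6, 7, 23]

[i=1,j=1] 1<2 → i++
[i=2,j=1] 6>2 → j++
[i=2,j=2] 6>4 → j++
[i=2,j=3] 6==6 emit → i++,j++
[i=3,j=4] 7==7 emit → i++,j++
[i=4,j=5] 20>8 → j++
[i=4,j=6] 20>13 → j++
[i=4,j=7] 20>14 → j++
[i=4,j=8] 20>17 → j++
[i=4,j=9] 20>18 → j++
[i=4,j=10] 20<23 → i++
[i=5,j=10] 23==23 emit → i++,j++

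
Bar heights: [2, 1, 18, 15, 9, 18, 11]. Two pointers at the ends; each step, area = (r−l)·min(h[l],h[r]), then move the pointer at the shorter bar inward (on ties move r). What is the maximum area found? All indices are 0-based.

[0,6] min(2,11)*6=12 best=12 * → l++
[1,6] min(1,11)*5=5 best=12 → l++
[2,6] min(18,11)*4=44 best=44 * → r--
[2,5] min(18,18)*3=54 best=54 * → r--
[2,4] min(18,9)*2=18 best=54 → r--
[2,3] min(18,15)*1=15 best=54 → r--

max area = 54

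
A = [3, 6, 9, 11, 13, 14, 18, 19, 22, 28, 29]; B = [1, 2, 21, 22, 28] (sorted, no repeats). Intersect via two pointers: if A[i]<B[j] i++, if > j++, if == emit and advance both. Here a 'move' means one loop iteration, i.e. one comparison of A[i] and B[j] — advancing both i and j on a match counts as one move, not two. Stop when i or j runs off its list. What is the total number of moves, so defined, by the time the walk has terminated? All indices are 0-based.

i=0 j=0: 3>1, j++
i=0 j=1: 3>2, j++
i=0 j=2: 3<21, i++
i=1 j=2: 6<21, i++
i=2 j=2: 9<21, i++
i=3 j=2: 11<21, i++
i=4 j=2: 13<21, i++
i=5 j=2: 14<21, i++
i=6 j=2: 18<21, i++
i=7 j=2: 19<21, i++
i=8 j=2: 22>21, j++
i=8 j=3: 22==22 emit, i++,j++
i=9 j=4: 28==28 emit, i++,j++

13 moves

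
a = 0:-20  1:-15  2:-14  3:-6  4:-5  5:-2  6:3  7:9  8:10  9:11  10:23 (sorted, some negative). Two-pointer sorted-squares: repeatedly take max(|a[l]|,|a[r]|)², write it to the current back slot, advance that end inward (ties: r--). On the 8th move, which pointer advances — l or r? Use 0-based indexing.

l

l=0 r=10: |-20|<=|23| out[10]=529, r--
l=0 r=9: |-20|>|11| out[9]=400, l++
l=1 r=9: |-15|>|11| out[8]=225, l++
l=2 r=9: |-14|>|11| out[7]=196, l++
l=3 r=9: |-6|<=|11| out[6]=121, r--
l=3 r=8: |-6|<=|10| out[5]=100, r--
l=3 r=7: |-6|<=|9| out[4]=81, r--
l=3 r=6: |-6|>|3| out[3]=36, l++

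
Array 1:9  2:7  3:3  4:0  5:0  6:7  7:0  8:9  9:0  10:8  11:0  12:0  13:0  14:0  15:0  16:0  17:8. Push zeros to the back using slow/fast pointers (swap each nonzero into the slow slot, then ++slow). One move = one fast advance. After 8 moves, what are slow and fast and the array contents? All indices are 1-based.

(s=1,f=1) a[fast]=9≠0 swap→a[1]=9 → slow++,fast++
(s=2,f=2) a[fast]=7≠0 swap→a[2]=7 → slow++,fast++
(s=3,f=3) a[fast]=3≠0 swap→a[3]=3 → slow++,fast++
(s=4,f=4) a[fast]=0 → fast++
(s=4,f=5) a[fast]=0 → fast++
(s=4,f=6) a[fast]=7≠0 swap→a[4]=7 → slow++,fast++
(s=5,f=7) a[fast]=0 → fast++
(s=5,f=8) a[fast]=9≠0 swap→a[5]=9 → slow++,fast++

slow=6, fast=9, a=[9, 7, 3, 7, 9, 0, 0, 0, 0, 8, 0, 0, 0, 0, 0, 0, 8]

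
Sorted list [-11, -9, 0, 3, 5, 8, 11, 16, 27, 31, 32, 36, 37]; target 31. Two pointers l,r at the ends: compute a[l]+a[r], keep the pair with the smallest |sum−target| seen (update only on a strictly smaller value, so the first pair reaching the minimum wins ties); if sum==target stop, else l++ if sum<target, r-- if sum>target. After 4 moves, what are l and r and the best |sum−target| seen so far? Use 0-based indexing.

l=2, r=10, best |Δ|=3

l=0 r=12: -11+37=26 d=5 *, l++
l=1 r=12: -9+37=28 d=3 *, l++
l=2 r=12: 0+37=37 d=6, r--
l=2 r=11: 0+36=36 d=5, r--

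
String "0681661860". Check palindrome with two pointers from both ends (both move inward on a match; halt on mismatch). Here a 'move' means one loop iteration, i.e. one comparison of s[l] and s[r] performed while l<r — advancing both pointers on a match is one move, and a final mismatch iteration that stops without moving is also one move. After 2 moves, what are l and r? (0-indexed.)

l=2, r=7

[0,9] '0'=='0' → l++,r--
[1,8] '6'=='6' → l++,r--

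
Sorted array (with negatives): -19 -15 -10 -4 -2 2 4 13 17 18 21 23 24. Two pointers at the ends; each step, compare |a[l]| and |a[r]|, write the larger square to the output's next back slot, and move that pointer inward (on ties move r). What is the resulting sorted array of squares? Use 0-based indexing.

l=0 r=12: |-19|<=|24| out[12]=576, r--
l=0 r=11: |-19|<=|23| out[11]=529, r--
l=0 r=10: |-19|<=|21| out[10]=441, r--
l=0 r=9: |-19|>|18| out[9]=361, l++
l=1 r=9: |-15|<=|18| out[8]=324, r--
l=1 r=8: |-15|<=|17| out[7]=289, r--
l=1 r=7: |-15|>|13| out[6]=225, l++
l=2 r=7: |-10|<=|13| out[5]=169, r--
l=2 r=6: |-10|>|4| out[4]=100, l++
l=3 r=6: |-4|<=|4| out[3]=16, r--
l=3 r=5: |-4|>|2| out[2]=16, l++
l=4 r=5: |-2|<=|2| out[1]=4, r--
l=4 r=4: |-2|<=|-2| out[0]=4, r--

[4, 4, 16, 16, 100, 169, 225, 289, 324, 361, 441, 529, 576]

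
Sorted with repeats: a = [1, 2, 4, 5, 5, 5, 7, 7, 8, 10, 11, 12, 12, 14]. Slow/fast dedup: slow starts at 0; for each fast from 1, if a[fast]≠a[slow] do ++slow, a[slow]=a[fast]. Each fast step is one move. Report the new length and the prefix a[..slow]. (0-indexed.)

length 10; prefix = [1, 2, 4, 5, 7, 8, 10, 11, 12, 14]

(s=0,f=1) a[fast]=2≠a[slow]=1 write a[1]=2 → slow++,fast++
(s=1,f=2) a[fast]=4≠a[slow]=2 write a[2]=4 → slow++,fast++
(s=2,f=3) a[fast]=5≠a[slow]=4 write a[3]=5 → slow++,fast++
(s=3,f=4) a[fast]=5=a[slow] dup → fast++
(s=3,f=5) a[fast]=5=a[slow] dup → fast++
(s=3,f=6) a[fast]=7≠a[slow]=5 write a[4]=7 → slow++,fast++
(s=4,f=7) a[fast]=7=a[slow] dup → fast++
(s=4,f=8) a[fast]=8≠a[slow]=7 write a[5]=8 → slow++,fast++
(s=5,f=9) a[fast]=10≠a[slow]=8 write a[6]=10 → slow++,fast++
(s=6,f=10) a[fast]=11≠a[slow]=10 write a[7]=11 → slow++,fast++
(s=7,f=11) a[fast]=12≠a[slow]=11 write a[8]=12 → slow++,fast++
(s=8,f=12) a[fast]=12=a[slow] dup → fast++
(s=8,f=13) a[fast]=14≠a[slow]=12 write a[9]=14 → slow++,fast++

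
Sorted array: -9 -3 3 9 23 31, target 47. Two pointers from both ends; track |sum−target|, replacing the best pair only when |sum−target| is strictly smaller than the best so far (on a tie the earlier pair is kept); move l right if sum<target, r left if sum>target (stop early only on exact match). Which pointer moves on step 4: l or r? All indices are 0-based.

l

[0,5] -9+31=22 d=25 * → l++
[1,5] -3+31=28 d=19 * → l++
[2,5] 3+31=34 d=13 * → l++
[3,5] 9+31=40 d=7 * → l++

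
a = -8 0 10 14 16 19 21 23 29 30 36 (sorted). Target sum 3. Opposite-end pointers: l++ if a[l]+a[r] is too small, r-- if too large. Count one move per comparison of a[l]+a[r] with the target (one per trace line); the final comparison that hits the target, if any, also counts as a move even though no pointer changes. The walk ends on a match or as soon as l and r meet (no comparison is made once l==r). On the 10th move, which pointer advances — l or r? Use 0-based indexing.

l=0 r=10: -8+36=28 >3, r--
l=0 r=9: -8+30=22 >3, r--
l=0 r=8: -8+29=21 >3, r--
l=0 r=7: -8+23=15 >3, r--
l=0 r=6: -8+21=13 >3, r--
l=0 r=5: -8+19=11 >3, r--
l=0 r=4: -8+16=8 >3, r--
l=0 r=3: -8+14=6 >3, r--
l=0 r=2: -8+10=2 <3, l++
l=1 r=2: 0+10=10 >3, r--

r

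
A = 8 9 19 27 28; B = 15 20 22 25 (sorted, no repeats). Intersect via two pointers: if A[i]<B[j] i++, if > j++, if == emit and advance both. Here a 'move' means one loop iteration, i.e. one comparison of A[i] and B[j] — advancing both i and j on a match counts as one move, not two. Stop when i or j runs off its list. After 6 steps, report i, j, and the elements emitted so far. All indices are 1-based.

i=4, j=4, emitted=[]

i=1 j=1: 8<15, i++
i=2 j=1: 9<15, i++
i=3 j=1: 19>15, j++
i=3 j=2: 19<20, i++
i=4 j=2: 27>20, j++
i=4 j=3: 27>22, j++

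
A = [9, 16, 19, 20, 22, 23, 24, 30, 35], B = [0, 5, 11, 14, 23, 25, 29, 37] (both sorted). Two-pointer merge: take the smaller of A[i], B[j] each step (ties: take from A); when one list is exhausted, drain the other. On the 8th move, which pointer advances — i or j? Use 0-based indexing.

i=0 j=0: A[i]=9>B[j]=0 take 0, j++
i=0 j=1: A[i]=9>B[j]=5 take 5, j++
i=0 j=2: A[i]=9<=B[j]=11 take 9, i++
i=1 j=2: A[i]=16>B[j]=11 take 11, j++
i=1 j=3: A[i]=16>B[j]=14 take 14, j++
i=1 j=4: A[i]=16<=B[j]=23 take 16, i++
i=2 j=4: A[i]=19<=B[j]=23 take 19, i++
i=3 j=4: A[i]=20<=B[j]=23 take 20, i++

i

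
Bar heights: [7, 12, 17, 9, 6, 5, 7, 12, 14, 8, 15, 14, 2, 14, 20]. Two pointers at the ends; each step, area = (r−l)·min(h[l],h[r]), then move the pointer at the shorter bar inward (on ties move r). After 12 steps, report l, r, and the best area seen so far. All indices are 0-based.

[0,14] min(7,20)*14=98 best=98 * → l++
[1,14] min(12,20)*13=156 best=156 * → l++
[2,14] min(17,20)*12=204 best=204 * → l++
[3,14] min(9,20)*11=99 best=204 → l++
[4,14] min(6,20)*10=60 best=204 → l++
[5,14] min(5,20)*9=45 best=204 → l++
[6,14] min(7,20)*8=56 best=204 → l++
[7,14] min(12,20)*7=84 best=204 → l++
[8,14] min(14,20)*6=84 best=204 → l++
[9,14] min(8,20)*5=40 best=204 → l++
[10,14] min(15,20)*4=60 best=204 → l++
[11,14] min(14,20)*3=42 best=204 → l++

l=12, r=14, best area=204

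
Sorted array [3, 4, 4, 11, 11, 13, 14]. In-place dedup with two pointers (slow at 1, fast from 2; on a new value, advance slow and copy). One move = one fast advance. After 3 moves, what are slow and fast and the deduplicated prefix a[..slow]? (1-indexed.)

(s=1,f=2) a[fast]=4≠a[slow]=3 write a[2]=4 → slow++,fast++
(s=2,f=3) a[fast]=4=a[slow] dup → fast++
(s=2,f=4) a[fast]=11≠a[slow]=4 write a[3]=11 → slow++,fast++

slow=3, fast=5, prefix=[3, 4, 11]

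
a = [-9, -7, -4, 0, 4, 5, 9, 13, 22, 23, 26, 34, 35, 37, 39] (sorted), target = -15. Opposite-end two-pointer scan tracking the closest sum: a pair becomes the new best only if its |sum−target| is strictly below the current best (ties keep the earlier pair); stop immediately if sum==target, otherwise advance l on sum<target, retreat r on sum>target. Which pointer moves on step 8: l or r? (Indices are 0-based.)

r

[0,14] -9+39=30 d=45 * → r--
[0,13] -9+37=28 d=43 * → r--
[0,12] -9+35=26 d=41 * → r--
[0,11] -9+34=25 d=40 * → r--
[0,10] -9+26=17 d=32 * → r--
[0,9] -9+23=14 d=29 * → r--
[0,8] -9+22=13 d=28 * → r--
[0,7] -9+13=4 d=19 * → r--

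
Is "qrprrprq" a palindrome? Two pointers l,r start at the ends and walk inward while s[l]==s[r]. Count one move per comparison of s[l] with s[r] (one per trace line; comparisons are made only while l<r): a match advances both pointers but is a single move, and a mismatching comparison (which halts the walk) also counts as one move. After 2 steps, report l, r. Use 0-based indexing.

[0,7] 'q'=='q' → l++,r--
[1,6] 'r'=='r' → l++,r--

l=2, r=5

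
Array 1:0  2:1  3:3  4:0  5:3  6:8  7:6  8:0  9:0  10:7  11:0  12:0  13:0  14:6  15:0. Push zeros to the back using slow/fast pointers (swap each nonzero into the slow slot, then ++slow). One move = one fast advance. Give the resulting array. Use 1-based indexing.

[1, 3, 3, 8, 6, 7, 6, 0, 0, 0, 0, 0, 0, 0, 0]

(s=1,f=1) a[fast]=0 → fast++
(s=1,f=2) a[fast]=1≠0 swap→a[1]=1 → slow++,fast++
(s=2,f=3) a[fast]=3≠0 swap→a[2]=3 → slow++,fast++
(s=3,f=4) a[fast]=0 → fast++
(s=3,f=5) a[fast]=3≠0 swap→a[3]=3 → slow++,fast++
(s=4,f=6) a[fast]=8≠0 swap→a[4]=8 → slow++,fast++
(s=5,f=7) a[fast]=6≠0 swap→a[5]=6 → slow++,fast++
(s=6,f=8) a[fast]=0 → fast++
(s=6,f=9) a[fast]=0 → fast++
(s=6,f=10) a[fast]=7≠0 swap→a[6]=7 → slow++,fast++
(s=7,f=11) a[fast]=0 → fast++
(s=7,f=12) a[fast]=0 → fast++
(s=7,f=13) a[fast]=0 → fast++
(s=7,f=14) a[fast]=6≠0 swap→a[7]=6 → slow++,fast++
(s=8,f=15) a[fast]=0 → fast++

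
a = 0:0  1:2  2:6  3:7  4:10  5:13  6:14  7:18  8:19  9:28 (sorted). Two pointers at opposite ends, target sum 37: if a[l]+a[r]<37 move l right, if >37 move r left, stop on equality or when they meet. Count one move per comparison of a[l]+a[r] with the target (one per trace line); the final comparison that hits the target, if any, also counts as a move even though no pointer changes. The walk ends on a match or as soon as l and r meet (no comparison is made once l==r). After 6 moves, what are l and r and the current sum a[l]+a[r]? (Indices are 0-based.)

l=0 r=9: 0+28=28 <37, l++
l=1 r=9: 2+28=30 <37, l++
l=2 r=9: 6+28=34 <37, l++
l=3 r=9: 7+28=35 <37, l++
l=4 r=9: 10+28=38 >37, r--
l=4 r=8: 10+19=29 <37, l++

l=5, r=8, sum=32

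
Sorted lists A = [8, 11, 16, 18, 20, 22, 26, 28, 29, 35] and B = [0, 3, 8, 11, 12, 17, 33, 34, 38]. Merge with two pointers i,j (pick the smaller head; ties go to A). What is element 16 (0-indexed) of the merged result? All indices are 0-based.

[i=0,j=0] A[i]=8>B[j]=0 take 0 → j++
[i=0,j=1] A[i]=8>B[j]=3 take 3 → j++
[i=0,j=2] A[i]=8<=B[j]=8 take 8 → i++
[i=1,j=2] A[i]=11>B[j]=8 take 8 → j++
[i=1,j=3] A[i]=11<=B[j]=11 take 11 → i++
[i=2,j=3] A[i]=16>B[j]=11 take 11 → j++
[i=2,j=4] A[i]=16>B[j]=12 take 12 → j++
[i=2,j=5] A[i]=16<=B[j]=17 take 16 → i++
[i=3,j=5] A[i]=18>B[j]=17 take 17 → j++
[i=3,j=6] A[i]=18<=B[j]=33 take 18 → i++
[i=4,j=6] A[i]=20<=B[j]=33 take 20 → i++
[i=5,j=6] A[i]=22<=B[j]=33 take 22 → i++
[i=6,j=6] A[i]=26<=B[j]=33 take 26 → i++
[i=7,j=6] A[i]=28<=B[j]=33 take 28 → i++
[i=8,j=6] A[i]=29<=B[j]=33 take 29 → i++
[i=9,j=6] A[i]=35>B[j]=33 take 33 → j++
[i=9,j=7] A[i]=35>B[j]=34 take 34 → j++
[i=9,j=8] A[i]=35<=B[j]=38 take 35 → i++
[i=10,j=8] A done, take B[j]=38 → j++

merged[16] = 34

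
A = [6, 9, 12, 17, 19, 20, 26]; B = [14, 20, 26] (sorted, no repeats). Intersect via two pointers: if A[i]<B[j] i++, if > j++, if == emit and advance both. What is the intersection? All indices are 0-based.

[i=0,j=0] 6<14 → i++
[i=1,j=0] 9<14 → i++
[i=2,j=0] 12<14 → i++
[i=3,j=0] 17>14 → j++
[i=3,j=1] 17<20 → i++
[i=4,j=1] 19<20 → i++
[i=5,j=1] 20==20 emit → i++,j++
[i=6,j=2] 26==26 emit → i++,j++

intersection = [20, 26]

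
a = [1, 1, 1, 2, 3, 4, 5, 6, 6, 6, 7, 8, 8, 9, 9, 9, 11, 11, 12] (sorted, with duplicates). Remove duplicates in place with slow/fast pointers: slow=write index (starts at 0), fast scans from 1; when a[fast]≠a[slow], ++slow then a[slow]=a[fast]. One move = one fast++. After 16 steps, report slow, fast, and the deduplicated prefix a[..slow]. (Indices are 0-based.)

slow=0 fast=1: a[fast]=1=a[slow] dup, fast++
slow=0 fast=2: a[fast]=1=a[slow] dup, fast++
slow=0 fast=3: a[fast]=2≠a[slow]=1 write a[1]=2, slow++,fast++
slow=1 fast=4: a[fast]=3≠a[slow]=2 write a[2]=3, slow++,fast++
slow=2 fast=5: a[fast]=4≠a[slow]=3 write a[3]=4, slow++,fast++
slow=3 fast=6: a[fast]=5≠a[slow]=4 write a[4]=5, slow++,fast++
slow=4 fast=7: a[fast]=6≠a[slow]=5 write a[5]=6, slow++,fast++
slow=5 fast=8: a[fast]=6=a[slow] dup, fast++
slow=5 fast=9: a[fast]=6=a[slow] dup, fast++
slow=5 fast=10: a[fast]=7≠a[slow]=6 write a[6]=7, slow++,fast++
slow=6 fast=11: a[fast]=8≠a[slow]=7 write a[7]=8, slow++,fast++
slow=7 fast=12: a[fast]=8=a[slow] dup, fast++
slow=7 fast=13: a[fast]=9≠a[slow]=8 write a[8]=9, slow++,fast++
slow=8 fast=14: a[fast]=9=a[slow] dup, fast++
slow=8 fast=15: a[fast]=9=a[slow] dup, fast++
slow=8 fast=16: a[fast]=11≠a[slow]=9 write a[9]=11, slow++,fast++

slow=9, fast=17, prefix=[1, 2, 3, 4, 5, 6, 7, 8, 9, 11]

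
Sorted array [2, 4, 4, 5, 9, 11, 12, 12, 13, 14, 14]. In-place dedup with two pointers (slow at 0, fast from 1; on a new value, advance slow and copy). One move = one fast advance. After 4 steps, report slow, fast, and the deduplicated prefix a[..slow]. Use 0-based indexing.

slow=0 fast=1: a[fast]=4≠a[slow]=2 write a[1]=4, slow++,fast++
slow=1 fast=2: a[fast]=4=a[slow] dup, fast++
slow=1 fast=3: a[fast]=5≠a[slow]=4 write a[2]=5, slow++,fast++
slow=2 fast=4: a[fast]=9≠a[slow]=5 write a[3]=9, slow++,fast++

slow=3, fast=5, prefix=[2, 4, 5, 9]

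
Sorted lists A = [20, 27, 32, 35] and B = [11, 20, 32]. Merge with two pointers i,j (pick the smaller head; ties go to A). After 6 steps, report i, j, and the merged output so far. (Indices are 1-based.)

[i=1,j=1] A[i]=20>B[j]=11 take 11 → j++
[i=1,j=2] A[i]=20<=B[j]=20 take 20 → i++
[i=2,j=2] A[i]=27>B[j]=20 take 20 → j++
[i=2,j=3] A[i]=27<=B[j]=32 take 27 → i++
[i=3,j=3] A[i]=32<=B[j]=32 take 32 → i++
[i=4,j=3] A[i]=35>B[j]=32 take 32 → j++

i=4, j=4, merged so far=[11, 20, 20, 27, 32, 32]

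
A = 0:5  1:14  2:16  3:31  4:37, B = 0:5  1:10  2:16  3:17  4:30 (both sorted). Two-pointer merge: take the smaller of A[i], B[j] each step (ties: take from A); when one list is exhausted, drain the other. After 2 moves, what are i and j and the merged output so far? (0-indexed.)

i=1, j=1, merged so far=[5, 5]

i=0 j=0: A[i]=5<=B[j]=5 take 5, i++
i=1 j=0: A[i]=14>B[j]=5 take 5, j++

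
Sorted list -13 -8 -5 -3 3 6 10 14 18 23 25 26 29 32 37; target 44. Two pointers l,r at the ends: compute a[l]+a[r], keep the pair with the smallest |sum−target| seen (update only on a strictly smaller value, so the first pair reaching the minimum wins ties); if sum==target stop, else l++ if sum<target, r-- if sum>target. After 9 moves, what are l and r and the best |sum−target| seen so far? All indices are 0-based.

l=7, r=12, best |Δ|=1

[0,14] -13+37=24 d=20 * → l++
[1,14] -8+37=29 d=15 * → l++
[2,14] -5+37=32 d=12 * → l++
[3,14] -3+37=34 d=10 * → l++
[4,14] 3+37=40 d=4 * → l++
[5,14] 6+37=43 d=1 * → l++
[6,14] 10+37=47 d=3 → r--
[6,13] 10+32=42 d=2 → l++
[7,13] 14+32=46 d=2 → r--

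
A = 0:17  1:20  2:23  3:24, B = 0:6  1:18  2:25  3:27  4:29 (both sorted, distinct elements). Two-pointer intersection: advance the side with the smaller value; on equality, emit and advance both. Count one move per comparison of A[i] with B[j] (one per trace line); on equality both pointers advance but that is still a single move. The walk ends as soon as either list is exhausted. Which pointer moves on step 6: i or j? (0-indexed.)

i=0 j=0: 17>6, j++
i=0 j=1: 17<18, i++
i=1 j=1: 20>18, j++
i=1 j=2: 20<25, i++
i=2 j=2: 23<25, i++
i=3 j=2: 24<25, i++

i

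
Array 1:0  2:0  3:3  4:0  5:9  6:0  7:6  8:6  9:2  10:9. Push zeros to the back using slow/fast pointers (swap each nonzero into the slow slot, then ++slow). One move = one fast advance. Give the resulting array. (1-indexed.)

[3, 9, 6, 6, 2, 9, 0, 0, 0, 0]

(s=1,f=1) a[fast]=0 → fast++
(s=1,f=2) a[fast]=0 → fast++
(s=1,f=3) a[fast]=3≠0 swap→a[1]=3 → slow++,fast++
(s=2,f=4) a[fast]=0 → fast++
(s=2,f=5) a[fast]=9≠0 swap→a[2]=9 → slow++,fast++
(s=3,f=6) a[fast]=0 → fast++
(s=3,f=7) a[fast]=6≠0 swap→a[3]=6 → slow++,fast++
(s=4,f=8) a[fast]=6≠0 swap→a[4]=6 → slow++,fast++
(s=5,f=9) a[fast]=2≠0 swap→a[5]=2 → slow++,fast++
(s=6,f=10) a[fast]=9≠0 swap→a[6]=9 → slow++,fast++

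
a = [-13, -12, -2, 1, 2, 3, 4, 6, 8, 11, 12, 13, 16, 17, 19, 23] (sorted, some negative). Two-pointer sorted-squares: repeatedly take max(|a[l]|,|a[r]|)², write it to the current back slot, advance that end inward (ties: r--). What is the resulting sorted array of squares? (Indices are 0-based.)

[0,15] |-13|<=|23| out[15]=529 → r--
[0,14] |-13|<=|19| out[14]=361 → r--
[0,13] |-13|<=|17| out[13]=289 → r--
[0,12] |-13|<=|16| out[12]=256 → r--
[0,11] |-13|<=|13| out[11]=169 → r--
[0,10] |-13|>|12| out[10]=169 → l++
[1,10] |-12|<=|12| out[9]=144 → r--
[1,9] |-12|>|11| out[8]=144 → l++
[2,9] |-2|<=|11| out[7]=121 → r--
[2,8] |-2|<=|8| out[6]=64 → r--
[2,7] |-2|<=|6| out[5]=36 → r--
[2,6] |-2|<=|4| out[4]=16 → r--
[2,5] |-2|<=|3| out[3]=9 → r--
[2,4] |-2|<=|2| out[2]=4 → r--
[2,3] |-2|>|1| out[1]=4 → l++
[3,3] |1|<=|1| out[0]=1 → r--

[1, 4, 4, 9, 16, 36, 64, 121, 144, 144, 169, 169, 256, 289, 361, 529]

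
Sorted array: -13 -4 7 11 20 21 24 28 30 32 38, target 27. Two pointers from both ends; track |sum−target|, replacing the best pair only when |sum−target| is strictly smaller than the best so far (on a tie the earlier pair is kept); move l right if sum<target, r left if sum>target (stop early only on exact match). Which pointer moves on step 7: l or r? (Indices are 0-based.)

[0,10] -13+38=25 d=2 * → l++
[1,10] -4+38=34 d=7 → r--
[1,9] -4+32=28 d=1 * → r--
[1,8] -4+30=26 d=1 → l++
[2,8] 7+30=37 d=10 → r--
[2,7] 7+28=35 d=8 → r--
[2,6] 7+24=31 d=4 → r--

r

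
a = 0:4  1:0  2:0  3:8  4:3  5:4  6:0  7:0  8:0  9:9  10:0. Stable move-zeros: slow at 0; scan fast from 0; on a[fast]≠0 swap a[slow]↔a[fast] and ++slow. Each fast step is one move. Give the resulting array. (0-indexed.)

slow=0 fast=0: a[fast]=4≠0 swap→a[0]=4, slow++,fast++
slow=1 fast=1: a[fast]=0, fast++
slow=1 fast=2: a[fast]=0, fast++
slow=1 fast=3: a[fast]=8≠0 swap→a[1]=8, slow++,fast++
slow=2 fast=4: a[fast]=3≠0 swap→a[2]=3, slow++,fast++
slow=3 fast=5: a[fast]=4≠0 swap→a[3]=4, slow++,fast++
slow=4 fast=6: a[fast]=0, fast++
slow=4 fast=7: a[fast]=0, fast++
slow=4 fast=8: a[fast]=0, fast++
slow=4 fast=9: a[fast]=9≠0 swap→a[4]=9, slow++,fast++
slow=5 fast=10: a[fast]=0, fast++

[4, 8, 3, 4, 9, 0, 0, 0, 0, 0, 0]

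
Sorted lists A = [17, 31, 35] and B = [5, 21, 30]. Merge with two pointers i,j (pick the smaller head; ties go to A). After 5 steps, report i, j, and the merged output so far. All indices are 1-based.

[i=1,j=1] A[i]=17>B[j]=5 take 5 → j++
[i=1,j=2] A[i]=17<=B[j]=21 take 17 → i++
[i=2,j=2] A[i]=31>B[j]=21 take 21 → j++
[i=2,j=3] A[i]=31>B[j]=30 take 30 → j++
[i=2,j=4] B done, take A[i]=31 → i++

i=3, j=4, merged so far=[5, 17, 21, 30, 31]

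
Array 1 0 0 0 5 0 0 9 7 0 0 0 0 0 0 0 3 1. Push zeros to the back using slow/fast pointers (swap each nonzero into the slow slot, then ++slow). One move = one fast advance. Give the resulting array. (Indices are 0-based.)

(s=0,f=0) a[fast]=1≠0 swap→a[0]=1 → slow++,fast++
(s=1,f=1) a[fast]=0 → fast++
(s=1,f=2) a[fast]=0 → fast++
(s=1,f=3) a[fast]=0 → fast++
(s=1,f=4) a[fast]=5≠0 swap→a[1]=5 → slow++,fast++
(s=2,f=5) a[fast]=0 → fast++
(s=2,f=6) a[fast]=0 → fast++
(s=2,f=7) a[fast]=9≠0 swap→a[2]=9 → slow++,fast++
(s=3,f=8) a[fast]=7≠0 swap→a[3]=7 → slow++,fast++
(s=4,f=9) a[fast]=0 → fast++
(s=4,f=10) a[fast]=0 → fast++
(s=4,f=11) a[fast]=0 → fast++
(s=4,f=12) a[fast]=0 → fast++
(s=4,f=13) a[fast]=0 → fast++
(s=4,f=14) a[fast]=0 → fast++
(s=4,f=15) a[fast]=0 → fast++
(s=4,f=16) a[fast]=3≠0 swap→a[4]=3 → slow++,fast++
(s=5,f=17) a[fast]=1≠0 swap→a[5]=1 → slow++,fast++

[1, 5, 9, 7, 3, 1, 0, 0, 0, 0, 0, 0, 0, 0, 0, 0, 0, 0]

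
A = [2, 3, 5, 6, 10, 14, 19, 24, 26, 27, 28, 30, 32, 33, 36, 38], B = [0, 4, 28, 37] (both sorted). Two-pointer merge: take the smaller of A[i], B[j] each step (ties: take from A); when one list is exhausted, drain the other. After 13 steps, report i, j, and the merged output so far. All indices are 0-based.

i=11, j=2, merged so far=[0, 2, 3, 4, 5, 6, 10, 14, 19, 24, 26, 27, 28]

i=0 j=0: A[i]=2>B[j]=0 take 0, j++
i=0 j=1: A[i]=2<=B[j]=4 take 2, i++
i=1 j=1: A[i]=3<=B[j]=4 take 3, i++
i=2 j=1: A[i]=5>B[j]=4 take 4, j++
i=2 j=2: A[i]=5<=B[j]=28 take 5, i++
i=3 j=2: A[i]=6<=B[j]=28 take 6, i++
i=4 j=2: A[i]=10<=B[j]=28 take 10, i++
i=5 j=2: A[i]=14<=B[j]=28 take 14, i++
i=6 j=2: A[i]=19<=B[j]=28 take 19, i++
i=7 j=2: A[i]=24<=B[j]=28 take 24, i++
i=8 j=2: A[i]=26<=B[j]=28 take 26, i++
i=9 j=2: A[i]=27<=B[j]=28 take 27, i++
i=10 j=2: A[i]=28<=B[j]=28 take 28, i++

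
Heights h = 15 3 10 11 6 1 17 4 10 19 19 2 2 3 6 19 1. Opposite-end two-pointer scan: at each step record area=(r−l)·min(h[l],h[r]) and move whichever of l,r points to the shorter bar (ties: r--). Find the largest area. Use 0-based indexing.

max area = 225

l=0 r=16: min(15,1)*16=16 best=16 *, r--
l=0 r=15: min(15,19)*15=225 best=225 *, l++
l=1 r=15: min(3,19)*14=42 best=225, l++
l=2 r=15: min(10,19)*13=130 best=225, l++
l=3 r=15: min(11,19)*12=132 best=225, l++
l=4 r=15: min(6,19)*11=66 best=225, l++
l=5 r=15: min(1,19)*10=10 best=225, l++
l=6 r=15: min(17,19)*9=153 best=225, l++
l=7 r=15: min(4,19)*8=32 best=225, l++
l=8 r=15: min(10,19)*7=70 best=225, l++
l=9 r=15: min(19,19)*6=114 best=225, r--
l=9 r=14: min(19,6)*5=30 best=225, r--
l=9 r=13: min(19,3)*4=12 best=225, r--
l=9 r=12: min(19,2)*3=6 best=225, r--
l=9 r=11: min(19,2)*2=4 best=225, r--
l=9 r=10: min(19,19)*1=19 best=225, r--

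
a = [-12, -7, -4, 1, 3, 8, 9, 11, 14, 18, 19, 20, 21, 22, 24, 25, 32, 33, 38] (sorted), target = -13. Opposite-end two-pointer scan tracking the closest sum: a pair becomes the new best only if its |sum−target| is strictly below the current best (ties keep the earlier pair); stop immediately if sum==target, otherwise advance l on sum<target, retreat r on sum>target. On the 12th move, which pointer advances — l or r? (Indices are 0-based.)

[0,18] -12+38=26 d=39 * → r--
[0,17] -12+33=21 d=34 * → r--
[0,16] -12+32=20 d=33 * → r--
[0,15] -12+25=13 d=26 * → r--
[0,14] -12+24=12 d=25 * → r--
[0,13] -12+22=10 d=23 * → r--
[0,12] -12+21=9 d=22 * → r--
[0,11] -12+20=8 d=21 * → r--
[0,10] -12+19=7 d=20 * → r--
[0,9] -12+18=6 d=19 * → r--
[0,8] -12+14=2 d=15 * → r--
[0,7] -12+11=-1 d=12 * → r--

r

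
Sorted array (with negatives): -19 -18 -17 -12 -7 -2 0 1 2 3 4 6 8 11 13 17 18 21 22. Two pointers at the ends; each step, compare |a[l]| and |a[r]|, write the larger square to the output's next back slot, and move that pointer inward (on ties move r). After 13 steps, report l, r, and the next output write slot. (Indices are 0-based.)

[0,18] |-19|<=|22| out[18]=484 → r--
[0,17] |-19|<=|21| out[17]=441 → r--
[0,16] |-19|>|18| out[16]=361 → l++
[1,16] |-18|<=|18| out[15]=324 → r--
[1,15] |-18|>|17| out[14]=324 → l++
[2,15] |-17|<=|17| out[13]=289 → r--
[2,14] |-17|>|13| out[12]=289 → l++
[3,14] |-12|<=|13| out[11]=169 → r--
[3,13] |-12|>|11| out[10]=144 → l++
[4,13] |-7|<=|11| out[9]=121 → r--
[4,12] |-7|<=|8| out[8]=64 → r--
[4,11] |-7|>|6| out[7]=49 → l++
[5,11] |-2|<=|6| out[6]=36 → r--

l=5, r=10, next write slot=5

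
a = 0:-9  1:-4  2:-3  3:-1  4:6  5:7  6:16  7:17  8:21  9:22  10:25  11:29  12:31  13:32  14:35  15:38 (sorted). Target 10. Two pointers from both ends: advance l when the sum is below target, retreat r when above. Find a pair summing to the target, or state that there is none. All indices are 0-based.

no pair

[0,15] -9+38=29 >10 → r--
[0,14] -9+35=26 >10 → r--
[0,13] -9+32=23 >10 → r--
[0,12] -9+31=22 >10 → r--
[0,11] -9+29=20 >10 → r--
[0,10] -9+25=16 >10 → r--
[0,9] -9+22=13 >10 → r--
[0,8] -9+21=12 >10 → r--
[0,7] -9+17=8 <10 → l++
[1,7] -4+17=13 >10 → r--
[1,6] -4+16=12 >10 → r--
[1,5] -4+7=3 <10 → l++
[2,5] -3+7=4 <10 → l++
[3,5] -1+7=6 <10 → l++
[4,5] 6+7=13 >10 → r--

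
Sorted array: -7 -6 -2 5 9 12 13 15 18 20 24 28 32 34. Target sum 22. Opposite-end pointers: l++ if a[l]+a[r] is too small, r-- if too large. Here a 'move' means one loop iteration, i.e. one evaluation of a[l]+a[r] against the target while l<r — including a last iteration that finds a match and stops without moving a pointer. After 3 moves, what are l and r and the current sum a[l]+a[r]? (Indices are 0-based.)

l=1, r=11, sum=22

[0,13] -7+34=27 >22 → r--
[0,12] -7+32=25 >22 → r--
[0,11] -7+28=21 <22 → l++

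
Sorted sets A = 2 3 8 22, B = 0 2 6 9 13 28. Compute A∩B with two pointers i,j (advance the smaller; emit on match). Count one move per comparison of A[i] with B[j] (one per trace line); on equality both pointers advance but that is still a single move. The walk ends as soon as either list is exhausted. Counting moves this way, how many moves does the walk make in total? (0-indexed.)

8 moves

i=0 j=0: 2>0, j++
i=0 j=1: 2==2 emit, i++,j++
i=1 j=2: 3<6, i++
i=2 j=2: 8>6, j++
i=2 j=3: 8<9, i++
i=3 j=3: 22>9, j++
i=3 j=4: 22>13, j++
i=3 j=5: 22<28, i++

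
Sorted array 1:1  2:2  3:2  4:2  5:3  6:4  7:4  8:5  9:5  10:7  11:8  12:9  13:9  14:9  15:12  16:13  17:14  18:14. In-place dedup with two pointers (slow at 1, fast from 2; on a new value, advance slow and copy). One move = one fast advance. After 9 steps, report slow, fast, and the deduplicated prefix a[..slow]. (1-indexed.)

slow=6, fast=11, prefix=[1, 2, 3, 4, 5, 7]

slow=1 fast=2: a[fast]=2≠a[slow]=1 write a[2]=2, slow++,fast++
slow=2 fast=3: a[fast]=2=a[slow] dup, fast++
slow=2 fast=4: a[fast]=2=a[slow] dup, fast++
slow=2 fast=5: a[fast]=3≠a[slow]=2 write a[3]=3, slow++,fast++
slow=3 fast=6: a[fast]=4≠a[slow]=3 write a[4]=4, slow++,fast++
slow=4 fast=7: a[fast]=4=a[slow] dup, fast++
slow=4 fast=8: a[fast]=5≠a[slow]=4 write a[5]=5, slow++,fast++
slow=5 fast=9: a[fast]=5=a[slow] dup, fast++
slow=5 fast=10: a[fast]=7≠a[slow]=5 write a[6]=7, slow++,fast++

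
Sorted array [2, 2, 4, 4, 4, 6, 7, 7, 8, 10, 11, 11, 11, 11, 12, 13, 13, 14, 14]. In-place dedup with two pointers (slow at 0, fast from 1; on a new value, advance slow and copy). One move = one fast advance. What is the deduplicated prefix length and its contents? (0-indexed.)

slow=0 fast=1: a[fast]=2=a[slow] dup, fast++
slow=0 fast=2: a[fast]=4≠a[slow]=2 write a[1]=4, slow++,fast++
slow=1 fast=3: a[fast]=4=a[slow] dup, fast++
slow=1 fast=4: a[fast]=4=a[slow] dup, fast++
slow=1 fast=5: a[fast]=6≠a[slow]=4 write a[2]=6, slow++,fast++
slow=2 fast=6: a[fast]=7≠a[slow]=6 write a[3]=7, slow++,fast++
slow=3 fast=7: a[fast]=7=a[slow] dup, fast++
slow=3 fast=8: a[fast]=8≠a[slow]=7 write a[4]=8, slow++,fast++
slow=4 fast=9: a[fast]=10≠a[slow]=8 write a[5]=10, slow++,fast++
slow=5 fast=10: a[fast]=11≠a[slow]=10 write a[6]=11, slow++,fast++
slow=6 fast=11: a[fast]=11=a[slow] dup, fast++
slow=6 fast=12: a[fast]=11=a[slow] dup, fast++
slow=6 fast=13: a[fast]=11=a[slow] dup, fast++
slow=6 fast=14: a[fast]=12≠a[slow]=11 write a[7]=12, slow++,fast++
slow=7 fast=15: a[fast]=13≠a[slow]=12 write a[8]=13, slow++,fast++
slow=8 fast=16: a[fast]=13=a[slow] dup, fast++
slow=8 fast=17: a[fast]=14≠a[slow]=13 write a[9]=14, slow++,fast++
slow=9 fast=18: a[fast]=14=a[slow] dup, fast++

length 10; prefix = [2, 4, 6, 7, 8, 10, 11, 12, 13, 14]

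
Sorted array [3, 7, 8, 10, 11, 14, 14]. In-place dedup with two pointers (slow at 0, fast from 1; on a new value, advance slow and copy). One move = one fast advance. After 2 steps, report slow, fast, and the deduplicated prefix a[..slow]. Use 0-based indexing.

(s=0,f=1) a[fast]=7≠a[slow]=3 write a[1]=7 → slow++,fast++
(s=1,f=2) a[fast]=8≠a[slow]=7 write a[2]=8 → slow++,fast++

slow=2, fast=3, prefix=[3, 7, 8]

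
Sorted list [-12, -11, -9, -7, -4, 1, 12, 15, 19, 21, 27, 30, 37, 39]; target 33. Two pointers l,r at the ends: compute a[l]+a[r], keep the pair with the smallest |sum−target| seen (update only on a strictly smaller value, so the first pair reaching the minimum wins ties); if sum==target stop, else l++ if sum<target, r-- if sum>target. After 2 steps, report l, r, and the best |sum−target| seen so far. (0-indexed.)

l=2, r=13, best |Δ|=5

[0,13] -12+39=27 d=6 * → l++
[1,13] -11+39=28 d=5 * → l++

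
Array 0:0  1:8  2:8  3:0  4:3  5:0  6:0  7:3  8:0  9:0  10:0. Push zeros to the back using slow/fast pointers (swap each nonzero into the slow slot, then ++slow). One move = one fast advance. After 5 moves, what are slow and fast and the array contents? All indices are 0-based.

slow=3, fast=5, a=[8, 8, 3, 0, 0, 0, 0, 3, 0, 0, 0]

slow=0 fast=0: a[fast]=0, fast++
slow=0 fast=1: a[fast]=8≠0 swap→a[0]=8, slow++,fast++
slow=1 fast=2: a[fast]=8≠0 swap→a[1]=8, slow++,fast++
slow=2 fast=3: a[fast]=0, fast++
slow=2 fast=4: a[fast]=3≠0 swap→a[2]=3, slow++,fast++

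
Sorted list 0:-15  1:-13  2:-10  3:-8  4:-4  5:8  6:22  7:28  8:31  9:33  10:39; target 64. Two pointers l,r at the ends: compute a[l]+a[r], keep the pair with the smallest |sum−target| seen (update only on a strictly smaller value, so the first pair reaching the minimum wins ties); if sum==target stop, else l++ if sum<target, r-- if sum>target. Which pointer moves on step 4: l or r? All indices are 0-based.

l

l=0 r=10: -15+39=24 d=40 *, l++
l=1 r=10: -13+39=26 d=38 *, l++
l=2 r=10: -10+39=29 d=35 *, l++
l=3 r=10: -8+39=31 d=33 *, l++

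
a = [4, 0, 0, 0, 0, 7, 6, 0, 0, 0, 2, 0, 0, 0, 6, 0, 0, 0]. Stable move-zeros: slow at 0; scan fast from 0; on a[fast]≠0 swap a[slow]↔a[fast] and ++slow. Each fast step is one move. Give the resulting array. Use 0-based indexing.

slow=0 fast=0: a[fast]=4≠0 swap→a[0]=4, slow++,fast++
slow=1 fast=1: a[fast]=0, fast++
slow=1 fast=2: a[fast]=0, fast++
slow=1 fast=3: a[fast]=0, fast++
slow=1 fast=4: a[fast]=0, fast++
slow=1 fast=5: a[fast]=7≠0 swap→a[1]=7, slow++,fast++
slow=2 fast=6: a[fast]=6≠0 swap→a[2]=6, slow++,fast++
slow=3 fast=7: a[fast]=0, fast++
slow=3 fast=8: a[fast]=0, fast++
slow=3 fast=9: a[fast]=0, fast++
slow=3 fast=10: a[fast]=2≠0 swap→a[3]=2, slow++,fast++
slow=4 fast=11: a[fast]=0, fast++
slow=4 fast=12: a[fast]=0, fast++
slow=4 fast=13: a[fast]=0, fast++
slow=4 fast=14: a[fast]=6≠0 swap→a[4]=6, slow++,fast++
slow=5 fast=15: a[fast]=0, fast++
slow=5 fast=16: a[fast]=0, fast++
slow=5 fast=17: a[fast]=0, fast++

[4, 7, 6, 2, 6, 0, 0, 0, 0, 0, 0, 0, 0, 0, 0, 0, 0, 0]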